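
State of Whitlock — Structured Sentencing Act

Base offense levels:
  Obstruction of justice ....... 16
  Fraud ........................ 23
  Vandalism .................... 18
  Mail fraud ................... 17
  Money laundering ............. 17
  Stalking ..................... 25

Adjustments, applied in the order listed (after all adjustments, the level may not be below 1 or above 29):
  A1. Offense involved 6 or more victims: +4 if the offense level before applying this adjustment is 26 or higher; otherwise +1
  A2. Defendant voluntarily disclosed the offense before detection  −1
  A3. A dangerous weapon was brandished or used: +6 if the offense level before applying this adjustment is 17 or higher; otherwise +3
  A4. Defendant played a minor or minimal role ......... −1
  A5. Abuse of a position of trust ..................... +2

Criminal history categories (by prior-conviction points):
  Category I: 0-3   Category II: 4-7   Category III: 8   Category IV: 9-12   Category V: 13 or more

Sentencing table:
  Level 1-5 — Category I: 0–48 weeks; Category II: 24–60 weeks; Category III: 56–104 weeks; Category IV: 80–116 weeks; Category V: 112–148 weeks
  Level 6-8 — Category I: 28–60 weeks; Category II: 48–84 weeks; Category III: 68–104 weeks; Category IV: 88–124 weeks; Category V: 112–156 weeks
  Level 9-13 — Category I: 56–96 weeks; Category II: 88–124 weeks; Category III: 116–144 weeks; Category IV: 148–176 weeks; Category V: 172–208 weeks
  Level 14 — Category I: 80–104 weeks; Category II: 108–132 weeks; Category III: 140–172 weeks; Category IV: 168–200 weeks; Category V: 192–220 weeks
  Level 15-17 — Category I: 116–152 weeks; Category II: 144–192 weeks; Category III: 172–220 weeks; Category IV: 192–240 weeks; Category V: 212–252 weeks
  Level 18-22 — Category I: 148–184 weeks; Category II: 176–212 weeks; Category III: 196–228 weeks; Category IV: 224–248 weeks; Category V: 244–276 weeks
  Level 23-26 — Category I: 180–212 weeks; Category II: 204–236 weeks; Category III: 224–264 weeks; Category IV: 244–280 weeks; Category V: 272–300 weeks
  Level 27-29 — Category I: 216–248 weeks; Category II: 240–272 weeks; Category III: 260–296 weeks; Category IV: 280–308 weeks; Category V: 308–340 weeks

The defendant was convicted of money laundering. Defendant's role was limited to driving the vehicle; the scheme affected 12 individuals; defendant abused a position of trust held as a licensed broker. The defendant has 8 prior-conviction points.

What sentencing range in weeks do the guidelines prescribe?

196-228 weeks

Base offense level for money laundering: 17.
A1 applies (level before this adjustment is 17 < 26, so +1): 17 + 1 = 18.
A2 does not apply.
A3 does not apply.
A4 applies: 18 − 1 = 17.
A5 applies: 17 + 2 = 19.
Final offense level: 19.
Criminal history: 8 prior points → Category III (8).
Level 19 falls in the 18-22 band.
Grid: Level 18-22 × Category III = 196-228 weeks.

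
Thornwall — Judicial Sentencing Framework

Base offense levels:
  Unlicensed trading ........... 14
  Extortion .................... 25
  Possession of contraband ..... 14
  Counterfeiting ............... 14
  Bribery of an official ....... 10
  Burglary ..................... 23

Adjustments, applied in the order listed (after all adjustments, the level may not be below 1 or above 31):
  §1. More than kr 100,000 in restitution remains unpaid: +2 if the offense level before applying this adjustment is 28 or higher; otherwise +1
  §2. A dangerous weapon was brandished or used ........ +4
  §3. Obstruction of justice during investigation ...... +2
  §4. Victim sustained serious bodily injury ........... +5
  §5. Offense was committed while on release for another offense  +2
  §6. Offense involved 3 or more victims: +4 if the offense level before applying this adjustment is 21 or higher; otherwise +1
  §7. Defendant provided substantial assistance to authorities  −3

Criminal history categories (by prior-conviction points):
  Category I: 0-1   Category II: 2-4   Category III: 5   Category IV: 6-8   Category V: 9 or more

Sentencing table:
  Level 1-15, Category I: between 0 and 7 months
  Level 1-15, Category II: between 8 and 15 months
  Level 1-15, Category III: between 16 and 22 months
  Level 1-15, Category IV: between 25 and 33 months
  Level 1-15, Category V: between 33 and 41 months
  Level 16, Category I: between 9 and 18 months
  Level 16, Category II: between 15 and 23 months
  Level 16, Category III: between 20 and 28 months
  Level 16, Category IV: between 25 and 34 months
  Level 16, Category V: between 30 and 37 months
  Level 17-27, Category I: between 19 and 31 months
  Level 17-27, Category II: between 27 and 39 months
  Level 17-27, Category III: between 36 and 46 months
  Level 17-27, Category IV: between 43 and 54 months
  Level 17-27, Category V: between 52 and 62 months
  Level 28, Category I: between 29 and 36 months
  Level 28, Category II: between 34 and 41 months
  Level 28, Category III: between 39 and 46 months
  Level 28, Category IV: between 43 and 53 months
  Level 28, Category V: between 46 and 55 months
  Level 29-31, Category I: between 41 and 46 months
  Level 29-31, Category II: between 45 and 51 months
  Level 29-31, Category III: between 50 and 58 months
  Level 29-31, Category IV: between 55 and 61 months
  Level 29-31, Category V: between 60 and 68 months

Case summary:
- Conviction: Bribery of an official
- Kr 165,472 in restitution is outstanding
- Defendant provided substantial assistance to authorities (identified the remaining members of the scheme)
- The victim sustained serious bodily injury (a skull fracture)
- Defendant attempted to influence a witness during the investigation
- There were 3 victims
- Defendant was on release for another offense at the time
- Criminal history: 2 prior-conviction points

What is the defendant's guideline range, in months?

Base offense level for bribery of an official: 10.
§1 applies (level before this adjustment is 10 < 28, so +1): 10 + 1 = 11.
§2 does not apply.
§3 applies: 11 + 2 = 13.
§4 applies: 13 + 5 = 18.
§5 applies: 18 + 2 = 20.
§6 applies (level before this adjustment is 20 < 21, so +1): 20 + 1 = 21.
§7 applies: 21 − 3 = 18.
Final offense level: 18.
Criminal history: 2 prior points → Category II (2-4).
Level 18 falls in the 17-27 band.
Grid: Level 17-27 × Category II = 27-39 months.

27-39 months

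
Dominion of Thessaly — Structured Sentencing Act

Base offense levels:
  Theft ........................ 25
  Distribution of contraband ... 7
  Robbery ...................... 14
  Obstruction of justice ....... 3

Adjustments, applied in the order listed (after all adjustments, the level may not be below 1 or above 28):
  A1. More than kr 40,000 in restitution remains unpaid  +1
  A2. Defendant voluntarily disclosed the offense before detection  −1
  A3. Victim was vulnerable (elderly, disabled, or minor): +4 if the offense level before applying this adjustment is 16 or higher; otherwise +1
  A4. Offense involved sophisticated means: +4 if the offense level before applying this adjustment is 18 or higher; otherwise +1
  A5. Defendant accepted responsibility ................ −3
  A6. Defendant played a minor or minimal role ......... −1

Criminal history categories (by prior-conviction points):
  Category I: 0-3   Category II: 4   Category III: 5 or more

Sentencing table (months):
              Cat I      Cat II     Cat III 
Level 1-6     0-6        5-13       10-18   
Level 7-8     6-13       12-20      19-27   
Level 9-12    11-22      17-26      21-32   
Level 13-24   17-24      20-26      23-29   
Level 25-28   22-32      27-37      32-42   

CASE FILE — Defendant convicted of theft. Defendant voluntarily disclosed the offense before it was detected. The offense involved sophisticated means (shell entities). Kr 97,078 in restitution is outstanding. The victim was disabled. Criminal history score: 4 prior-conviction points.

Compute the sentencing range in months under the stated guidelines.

27-37 months

Base offense level for theft: 25.
A1 applies: 25 + 1 = 26.
A2 applies: 26 − 1 = 25.
A3 applies (level before this adjustment is 25 ≥ 16, so +4): 25 + 4 = 29.
A4 applies (level before this adjustment is 29 ≥ 18, so +4): 29 + 4 = 33.
A5 does not apply.
Level 33 exceeds the maximum of 28; capped at 28.
Final offense level: 28.
Criminal history: 4 prior points → Category II (4).
Level 28 falls in the 25-28 band.
Grid: Level 25-28 × Category II = 27-37 months.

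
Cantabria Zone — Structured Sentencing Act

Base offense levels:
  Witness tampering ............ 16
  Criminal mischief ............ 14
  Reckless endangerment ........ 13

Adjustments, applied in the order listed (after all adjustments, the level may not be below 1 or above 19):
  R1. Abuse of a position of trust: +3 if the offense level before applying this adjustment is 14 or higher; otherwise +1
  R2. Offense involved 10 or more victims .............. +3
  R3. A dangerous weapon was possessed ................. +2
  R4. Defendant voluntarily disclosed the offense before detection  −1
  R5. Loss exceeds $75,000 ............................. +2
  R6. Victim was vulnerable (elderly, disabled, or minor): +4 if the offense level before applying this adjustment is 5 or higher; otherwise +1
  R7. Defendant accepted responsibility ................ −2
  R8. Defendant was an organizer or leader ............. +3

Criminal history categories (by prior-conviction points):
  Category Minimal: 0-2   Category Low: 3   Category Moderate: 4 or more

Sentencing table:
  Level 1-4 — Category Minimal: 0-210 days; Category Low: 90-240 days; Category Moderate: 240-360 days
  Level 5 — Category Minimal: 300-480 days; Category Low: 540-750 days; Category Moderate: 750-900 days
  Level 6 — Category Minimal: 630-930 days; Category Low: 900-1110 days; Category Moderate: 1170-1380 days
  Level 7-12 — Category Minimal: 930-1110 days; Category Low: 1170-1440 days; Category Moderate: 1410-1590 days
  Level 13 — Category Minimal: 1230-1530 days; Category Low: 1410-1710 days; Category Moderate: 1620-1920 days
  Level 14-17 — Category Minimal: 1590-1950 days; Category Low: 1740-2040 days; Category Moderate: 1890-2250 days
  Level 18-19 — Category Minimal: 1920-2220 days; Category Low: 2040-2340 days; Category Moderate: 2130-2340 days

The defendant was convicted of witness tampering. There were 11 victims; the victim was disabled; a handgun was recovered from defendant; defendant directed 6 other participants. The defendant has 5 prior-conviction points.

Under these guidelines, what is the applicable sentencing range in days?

2130-2340 days

Base offense level for witness tampering: 16.
R2 applies: 16 + 3 = 19.
R3 applies: 19 + 2 = 21.
R4 does not apply.
R5 does not apply.
R6 applies (level before this adjustment is 21 ≥ 5, so +4): 21 + 4 = 25.
R8 applies: 25 + 3 = 28.
Level 28 exceeds the maximum of 19; capped at 19.
Final offense level: 19.
Criminal history: 5 prior points → Category Moderate (4+).
Level 19 falls in the 18-19 band.
Grid: Level 18-19 × Category Moderate = 2130-2340 days.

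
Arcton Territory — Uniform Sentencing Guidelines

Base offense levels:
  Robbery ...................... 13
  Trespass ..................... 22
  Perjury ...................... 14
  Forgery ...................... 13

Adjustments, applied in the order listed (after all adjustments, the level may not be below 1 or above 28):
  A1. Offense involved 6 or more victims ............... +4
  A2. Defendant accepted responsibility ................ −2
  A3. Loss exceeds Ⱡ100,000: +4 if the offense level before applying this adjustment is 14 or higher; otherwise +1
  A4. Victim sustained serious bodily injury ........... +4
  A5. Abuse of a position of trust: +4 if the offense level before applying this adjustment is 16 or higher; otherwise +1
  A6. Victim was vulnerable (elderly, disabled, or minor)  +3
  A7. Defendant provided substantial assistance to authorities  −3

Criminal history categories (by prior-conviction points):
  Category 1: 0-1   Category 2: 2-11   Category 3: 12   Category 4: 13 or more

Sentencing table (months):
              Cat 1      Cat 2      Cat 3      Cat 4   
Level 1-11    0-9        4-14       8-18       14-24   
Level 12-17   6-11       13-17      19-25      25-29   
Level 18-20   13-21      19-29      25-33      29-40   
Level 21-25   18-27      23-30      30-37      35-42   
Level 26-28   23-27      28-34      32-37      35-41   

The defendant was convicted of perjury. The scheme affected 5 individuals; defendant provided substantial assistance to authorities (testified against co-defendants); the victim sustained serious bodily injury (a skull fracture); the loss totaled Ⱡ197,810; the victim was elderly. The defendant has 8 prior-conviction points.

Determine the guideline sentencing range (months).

Base offense level for perjury: 14.
A2 does not apply.
A3 applies (level before this adjustment is 14 ≥ 14, so +4): 14 + 4 = 18.
A4 applies: 18 + 4 = 22.
A6 applies: 22 + 3 = 25.
A7 applies: 25 − 3 = 22.
Final offense level: 22.
Criminal history: 8 prior points → Category 2 (2-11).
Level 22 falls in the 21-25 band.
Grid: Level 21-25 × Category 2 = 23-30 months.

23-30 months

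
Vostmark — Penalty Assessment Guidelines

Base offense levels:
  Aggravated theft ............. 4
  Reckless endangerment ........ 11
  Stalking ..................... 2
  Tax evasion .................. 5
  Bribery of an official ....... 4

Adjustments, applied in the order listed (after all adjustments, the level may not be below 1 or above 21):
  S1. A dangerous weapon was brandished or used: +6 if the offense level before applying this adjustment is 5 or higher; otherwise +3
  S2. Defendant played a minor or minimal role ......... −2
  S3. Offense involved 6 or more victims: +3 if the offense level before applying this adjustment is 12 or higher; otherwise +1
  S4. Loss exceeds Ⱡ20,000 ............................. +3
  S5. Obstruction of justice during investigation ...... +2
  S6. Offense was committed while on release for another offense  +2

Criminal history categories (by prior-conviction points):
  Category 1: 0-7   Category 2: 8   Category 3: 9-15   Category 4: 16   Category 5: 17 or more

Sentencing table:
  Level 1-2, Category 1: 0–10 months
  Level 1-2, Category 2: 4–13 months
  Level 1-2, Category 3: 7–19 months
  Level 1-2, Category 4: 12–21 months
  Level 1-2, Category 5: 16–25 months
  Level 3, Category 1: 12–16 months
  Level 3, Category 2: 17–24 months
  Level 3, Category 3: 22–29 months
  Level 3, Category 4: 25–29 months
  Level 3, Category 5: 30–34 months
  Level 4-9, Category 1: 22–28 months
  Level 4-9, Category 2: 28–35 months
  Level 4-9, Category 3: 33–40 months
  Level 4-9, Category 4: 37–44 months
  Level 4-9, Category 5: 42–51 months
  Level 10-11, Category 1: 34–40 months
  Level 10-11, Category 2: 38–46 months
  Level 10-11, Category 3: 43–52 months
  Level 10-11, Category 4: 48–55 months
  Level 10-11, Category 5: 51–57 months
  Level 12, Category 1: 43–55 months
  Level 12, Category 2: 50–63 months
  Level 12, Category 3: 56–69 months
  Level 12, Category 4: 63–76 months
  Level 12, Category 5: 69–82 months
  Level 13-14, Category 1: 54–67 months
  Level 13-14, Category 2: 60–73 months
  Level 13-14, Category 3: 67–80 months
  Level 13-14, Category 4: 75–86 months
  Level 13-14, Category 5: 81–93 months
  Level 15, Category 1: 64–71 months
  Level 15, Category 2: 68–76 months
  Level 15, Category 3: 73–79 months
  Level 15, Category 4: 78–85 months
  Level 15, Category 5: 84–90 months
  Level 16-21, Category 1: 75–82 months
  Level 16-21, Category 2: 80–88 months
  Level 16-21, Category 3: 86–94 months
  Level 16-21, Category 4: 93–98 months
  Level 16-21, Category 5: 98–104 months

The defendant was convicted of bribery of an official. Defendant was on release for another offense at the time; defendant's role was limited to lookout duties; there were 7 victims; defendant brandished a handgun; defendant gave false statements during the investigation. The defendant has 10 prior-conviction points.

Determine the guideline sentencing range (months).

43-52 months

Base offense level for bribery of an official: 4.
S1 applies (level before this adjustment is 4 < 5, so +3): 4 + 3 = 7.
S2 applies: 7 − 2 = 5.
S3 applies (level before this adjustment is 5 < 12, so +1): 5 + 1 = 6.
S4 does not apply.
S5 applies: 6 + 2 = 8.
S6 applies: 8 + 2 = 10.
Final offense level: 10.
Criminal history: 10 prior points → Category 3 (9-15).
Level 10 falls in the 10-11 band.
Grid: Level 10-11 × Category 3 = 43-52 months.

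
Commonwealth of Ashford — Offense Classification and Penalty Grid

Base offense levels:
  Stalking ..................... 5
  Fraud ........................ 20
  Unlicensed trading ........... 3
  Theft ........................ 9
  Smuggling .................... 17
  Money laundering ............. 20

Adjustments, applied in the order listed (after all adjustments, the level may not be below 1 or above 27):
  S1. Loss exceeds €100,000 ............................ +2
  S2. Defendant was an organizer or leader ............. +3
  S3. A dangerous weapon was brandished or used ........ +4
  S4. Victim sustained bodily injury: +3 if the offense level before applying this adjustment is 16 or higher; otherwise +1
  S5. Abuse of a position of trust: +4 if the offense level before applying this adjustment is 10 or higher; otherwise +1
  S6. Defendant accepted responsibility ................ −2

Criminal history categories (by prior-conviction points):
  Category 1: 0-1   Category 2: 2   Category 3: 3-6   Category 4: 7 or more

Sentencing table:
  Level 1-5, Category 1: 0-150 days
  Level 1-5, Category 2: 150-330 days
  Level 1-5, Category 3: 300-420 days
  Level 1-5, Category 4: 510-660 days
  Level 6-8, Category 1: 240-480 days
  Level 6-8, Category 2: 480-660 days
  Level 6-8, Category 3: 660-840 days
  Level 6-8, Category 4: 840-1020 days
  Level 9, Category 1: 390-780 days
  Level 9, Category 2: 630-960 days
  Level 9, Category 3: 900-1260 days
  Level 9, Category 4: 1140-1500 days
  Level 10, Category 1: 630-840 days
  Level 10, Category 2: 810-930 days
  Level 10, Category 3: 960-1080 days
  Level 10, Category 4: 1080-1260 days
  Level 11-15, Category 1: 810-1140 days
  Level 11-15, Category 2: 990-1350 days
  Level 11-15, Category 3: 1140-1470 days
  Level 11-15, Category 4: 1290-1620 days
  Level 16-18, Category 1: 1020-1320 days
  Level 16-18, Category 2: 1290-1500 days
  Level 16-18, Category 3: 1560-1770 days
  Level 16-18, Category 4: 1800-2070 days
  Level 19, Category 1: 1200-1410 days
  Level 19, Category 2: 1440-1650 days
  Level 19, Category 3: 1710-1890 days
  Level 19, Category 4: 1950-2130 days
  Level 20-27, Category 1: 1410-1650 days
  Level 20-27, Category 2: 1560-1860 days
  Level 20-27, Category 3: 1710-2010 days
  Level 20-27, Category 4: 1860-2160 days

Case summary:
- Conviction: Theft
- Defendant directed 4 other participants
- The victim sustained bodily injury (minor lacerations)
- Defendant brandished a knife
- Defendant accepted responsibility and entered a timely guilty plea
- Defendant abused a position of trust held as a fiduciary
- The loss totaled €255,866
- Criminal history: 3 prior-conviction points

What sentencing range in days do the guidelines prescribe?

1710-2010 days

Base offense level for theft: 9.
S1 applies: 9 + 2 = 11.
S2 applies: 11 + 3 = 14.
S3 applies: 14 + 4 = 18.
S4 applies (level before this adjustment is 18 ≥ 16, so +3): 18 + 3 = 21.
S5 applies (level before this adjustment is 21 ≥ 10, so +4): 21 + 4 = 25.
S6 applies: 25 − 2 = 23.
Final offense level: 23.
Criminal history: 3 prior points → Category 3 (3-6).
Level 23 falls in the 20-27 band.
Grid: Level 20-27 × Category 3 = 1710-2010 days.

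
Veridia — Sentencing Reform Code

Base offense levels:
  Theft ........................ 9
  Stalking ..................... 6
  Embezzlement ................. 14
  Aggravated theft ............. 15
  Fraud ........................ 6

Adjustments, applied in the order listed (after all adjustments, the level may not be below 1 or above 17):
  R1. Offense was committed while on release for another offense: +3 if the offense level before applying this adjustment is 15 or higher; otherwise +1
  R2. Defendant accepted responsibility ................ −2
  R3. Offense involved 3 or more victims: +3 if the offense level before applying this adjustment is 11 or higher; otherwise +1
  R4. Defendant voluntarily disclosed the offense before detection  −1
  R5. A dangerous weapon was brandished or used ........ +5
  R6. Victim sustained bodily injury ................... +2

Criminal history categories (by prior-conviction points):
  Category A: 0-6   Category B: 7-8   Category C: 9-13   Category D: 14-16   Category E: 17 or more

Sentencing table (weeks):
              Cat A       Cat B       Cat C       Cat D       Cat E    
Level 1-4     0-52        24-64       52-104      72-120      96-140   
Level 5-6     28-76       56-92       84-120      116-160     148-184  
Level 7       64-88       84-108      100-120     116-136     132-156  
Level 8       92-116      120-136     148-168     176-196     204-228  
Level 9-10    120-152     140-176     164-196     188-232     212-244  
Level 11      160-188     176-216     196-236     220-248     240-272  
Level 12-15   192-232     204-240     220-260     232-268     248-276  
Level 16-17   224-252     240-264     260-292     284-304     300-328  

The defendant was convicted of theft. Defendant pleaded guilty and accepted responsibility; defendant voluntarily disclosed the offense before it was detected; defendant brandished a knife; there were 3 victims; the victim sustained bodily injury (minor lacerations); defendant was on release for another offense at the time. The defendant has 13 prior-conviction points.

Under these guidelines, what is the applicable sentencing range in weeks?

220-260 weeks

Base offense level for theft: 9.
R1 applies (level before this adjustment is 9 < 15, so +1): 9 + 1 = 10.
R2 applies: 10 − 2 = 8.
R3 applies (level before this adjustment is 8 < 11, so +1): 8 + 1 = 9.
R4 applies: 9 − 1 = 8.
R5 applies: 8 + 5 = 13.
R6 applies: 13 + 2 = 15.
Final offense level: 15.
Criminal history: 13 prior points → Category C (9-13).
Level 15 falls in the 12-15 band.
Grid: Level 12-15 × Category C = 220-260 weeks.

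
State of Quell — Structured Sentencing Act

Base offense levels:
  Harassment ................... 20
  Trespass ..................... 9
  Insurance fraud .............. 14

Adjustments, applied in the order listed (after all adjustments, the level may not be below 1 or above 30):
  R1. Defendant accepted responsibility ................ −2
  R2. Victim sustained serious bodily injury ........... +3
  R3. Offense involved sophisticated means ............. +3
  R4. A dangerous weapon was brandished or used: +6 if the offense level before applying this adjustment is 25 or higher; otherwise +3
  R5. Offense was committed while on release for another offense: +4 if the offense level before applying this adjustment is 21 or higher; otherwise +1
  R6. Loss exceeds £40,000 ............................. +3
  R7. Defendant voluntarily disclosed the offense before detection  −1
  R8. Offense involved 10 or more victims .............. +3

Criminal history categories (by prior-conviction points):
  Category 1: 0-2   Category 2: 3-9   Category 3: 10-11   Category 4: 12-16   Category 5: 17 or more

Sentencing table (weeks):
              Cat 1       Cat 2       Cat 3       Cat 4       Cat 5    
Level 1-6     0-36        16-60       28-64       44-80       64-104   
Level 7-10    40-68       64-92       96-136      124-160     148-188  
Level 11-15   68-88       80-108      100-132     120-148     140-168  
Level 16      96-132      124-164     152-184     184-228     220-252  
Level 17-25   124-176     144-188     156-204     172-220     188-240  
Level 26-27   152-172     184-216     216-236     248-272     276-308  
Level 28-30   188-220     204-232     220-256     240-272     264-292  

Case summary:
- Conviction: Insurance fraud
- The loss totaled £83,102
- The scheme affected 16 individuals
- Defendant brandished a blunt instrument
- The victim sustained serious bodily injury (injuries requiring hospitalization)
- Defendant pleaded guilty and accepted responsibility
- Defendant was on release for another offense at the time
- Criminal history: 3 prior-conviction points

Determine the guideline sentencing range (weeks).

144-188 weeks

Base offense level for insurance fraud: 14.
R1 applies: 14 − 2 = 12.
R2 applies: 12 + 3 = 15.
R4 applies (level before this adjustment is 15 < 25, so +3): 15 + 3 = 18.
R5 applies (level before this adjustment is 18 < 21, so +1): 18 + 1 = 19.
R6 applies: 19 + 3 = 22.
R7 does not apply.
R8 applies: 22 + 3 = 25.
Final offense level: 25.
Criminal history: 3 prior points → Category 2 (3-9).
Level 25 falls in the 17-25 band.
Grid: Level 17-25 × Category 2 = 144-188 weeks.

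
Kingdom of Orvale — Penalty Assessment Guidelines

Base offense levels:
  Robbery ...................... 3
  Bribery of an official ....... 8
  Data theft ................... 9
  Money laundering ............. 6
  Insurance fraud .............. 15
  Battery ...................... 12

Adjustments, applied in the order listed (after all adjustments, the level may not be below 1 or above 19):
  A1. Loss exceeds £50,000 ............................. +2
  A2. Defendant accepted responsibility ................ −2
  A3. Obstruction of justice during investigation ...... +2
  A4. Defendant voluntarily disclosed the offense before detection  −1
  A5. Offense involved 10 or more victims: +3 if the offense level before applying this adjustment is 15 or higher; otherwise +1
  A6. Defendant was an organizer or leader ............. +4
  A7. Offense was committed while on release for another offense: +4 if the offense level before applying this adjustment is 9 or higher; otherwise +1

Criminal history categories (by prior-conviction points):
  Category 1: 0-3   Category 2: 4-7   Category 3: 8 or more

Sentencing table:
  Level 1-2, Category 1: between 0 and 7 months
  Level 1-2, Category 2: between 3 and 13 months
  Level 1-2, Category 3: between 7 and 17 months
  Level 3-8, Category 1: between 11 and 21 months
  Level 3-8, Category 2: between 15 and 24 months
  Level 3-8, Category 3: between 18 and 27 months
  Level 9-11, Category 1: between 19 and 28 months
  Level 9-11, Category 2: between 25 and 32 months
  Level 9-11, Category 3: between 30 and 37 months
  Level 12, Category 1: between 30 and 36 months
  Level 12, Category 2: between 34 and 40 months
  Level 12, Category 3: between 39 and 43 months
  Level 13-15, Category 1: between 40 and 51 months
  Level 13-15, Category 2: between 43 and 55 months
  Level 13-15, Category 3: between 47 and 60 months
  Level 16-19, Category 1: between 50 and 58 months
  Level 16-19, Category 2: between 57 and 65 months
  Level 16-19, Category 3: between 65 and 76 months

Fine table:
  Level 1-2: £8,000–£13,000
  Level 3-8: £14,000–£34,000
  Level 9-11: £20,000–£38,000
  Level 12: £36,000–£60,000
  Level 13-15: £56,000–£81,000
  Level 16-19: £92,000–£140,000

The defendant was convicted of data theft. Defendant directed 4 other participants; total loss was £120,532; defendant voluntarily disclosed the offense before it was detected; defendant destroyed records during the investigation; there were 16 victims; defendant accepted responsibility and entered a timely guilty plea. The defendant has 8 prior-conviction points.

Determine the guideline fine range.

£56,000–£81,000

Base offense level for data theft: 9.
A1 applies: 9 + 2 = 11.
A2 applies: 11 − 2 = 9.
A3 applies: 9 + 2 = 11.
A4 applies: 11 − 1 = 10.
A5 applies (level before this adjustment is 10 < 15, so +1): 10 + 1 = 11.
A6 applies: 11 + 4 = 15.
A7 does not apply.
Final offense level: 15.
Level 15 falls in the 13-15 band.
Fine table: Level 13-15 → £56,000–£81,000.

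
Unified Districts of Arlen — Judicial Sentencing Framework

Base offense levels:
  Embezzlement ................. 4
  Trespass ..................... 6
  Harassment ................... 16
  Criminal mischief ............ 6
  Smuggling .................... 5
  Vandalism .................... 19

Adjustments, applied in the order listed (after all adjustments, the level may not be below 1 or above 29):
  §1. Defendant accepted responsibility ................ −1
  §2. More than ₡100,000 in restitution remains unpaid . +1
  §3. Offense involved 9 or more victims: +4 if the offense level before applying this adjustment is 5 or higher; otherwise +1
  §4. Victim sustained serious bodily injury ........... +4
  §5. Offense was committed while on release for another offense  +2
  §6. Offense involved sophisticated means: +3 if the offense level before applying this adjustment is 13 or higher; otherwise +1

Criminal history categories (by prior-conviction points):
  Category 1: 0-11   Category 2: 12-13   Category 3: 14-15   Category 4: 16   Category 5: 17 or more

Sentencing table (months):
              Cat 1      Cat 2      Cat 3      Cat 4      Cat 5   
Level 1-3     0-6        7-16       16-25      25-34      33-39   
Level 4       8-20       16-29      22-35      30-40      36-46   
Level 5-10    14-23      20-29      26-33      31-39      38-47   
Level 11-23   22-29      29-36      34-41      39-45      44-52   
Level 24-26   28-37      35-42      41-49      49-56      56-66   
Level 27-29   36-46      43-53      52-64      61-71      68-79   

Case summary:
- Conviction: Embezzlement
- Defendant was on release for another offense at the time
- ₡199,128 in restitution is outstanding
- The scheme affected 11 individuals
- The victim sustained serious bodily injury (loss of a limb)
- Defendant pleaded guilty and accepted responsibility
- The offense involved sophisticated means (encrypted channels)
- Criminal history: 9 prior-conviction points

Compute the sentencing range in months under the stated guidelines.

22-29 months

Base offense level for embezzlement: 4.
§1 applies: 4 − 1 = 3.
§2 applies: 3 + 1 = 4.
§3 applies (level before this adjustment is 4 < 5, so +1): 4 + 1 = 5.
§4 applies: 5 + 4 = 9.
§5 applies: 9 + 2 = 11.
§6 applies (level before this adjustment is 11 < 13, so +1): 11 + 1 = 12.
Final offense level: 12.
Criminal history: 9 prior points → Category 1 (0-11).
Level 12 falls in the 11-23 band.
Grid: Level 11-23 × Category 1 = 22-29 months.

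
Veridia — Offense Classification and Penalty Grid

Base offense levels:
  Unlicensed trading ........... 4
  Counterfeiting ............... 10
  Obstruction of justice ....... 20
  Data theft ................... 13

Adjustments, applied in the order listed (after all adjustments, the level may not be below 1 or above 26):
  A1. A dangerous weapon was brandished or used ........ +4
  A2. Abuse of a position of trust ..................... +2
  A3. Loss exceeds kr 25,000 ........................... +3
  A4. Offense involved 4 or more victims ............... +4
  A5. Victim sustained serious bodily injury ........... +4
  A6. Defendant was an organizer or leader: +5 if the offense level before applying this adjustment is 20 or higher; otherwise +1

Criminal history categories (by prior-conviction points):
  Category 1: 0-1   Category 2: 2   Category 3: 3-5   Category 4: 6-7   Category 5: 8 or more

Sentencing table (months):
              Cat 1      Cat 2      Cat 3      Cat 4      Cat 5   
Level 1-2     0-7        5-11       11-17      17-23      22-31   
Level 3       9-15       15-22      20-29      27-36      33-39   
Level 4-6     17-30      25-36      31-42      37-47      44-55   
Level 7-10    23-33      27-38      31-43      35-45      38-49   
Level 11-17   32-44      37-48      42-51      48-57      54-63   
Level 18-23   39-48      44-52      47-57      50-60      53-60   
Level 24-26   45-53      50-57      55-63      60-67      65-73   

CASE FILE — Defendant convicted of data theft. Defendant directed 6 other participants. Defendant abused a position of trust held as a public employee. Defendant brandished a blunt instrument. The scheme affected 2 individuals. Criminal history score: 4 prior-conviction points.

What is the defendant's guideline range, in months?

Base offense level for data theft: 13.
A1 applies: 13 + 4 = 17.
A2 applies: 17 + 2 = 19.
A5 does not apply.
A6 applies (level before this adjustment is 19 < 20, so +1): 19 + 1 = 20.
Final offense level: 20.
Criminal history: 4 prior points → Category 3 (3-5).
Level 20 falls in the 18-23 band.
Grid: Level 18-23 × Category 3 = 47-57 months.

47-57 months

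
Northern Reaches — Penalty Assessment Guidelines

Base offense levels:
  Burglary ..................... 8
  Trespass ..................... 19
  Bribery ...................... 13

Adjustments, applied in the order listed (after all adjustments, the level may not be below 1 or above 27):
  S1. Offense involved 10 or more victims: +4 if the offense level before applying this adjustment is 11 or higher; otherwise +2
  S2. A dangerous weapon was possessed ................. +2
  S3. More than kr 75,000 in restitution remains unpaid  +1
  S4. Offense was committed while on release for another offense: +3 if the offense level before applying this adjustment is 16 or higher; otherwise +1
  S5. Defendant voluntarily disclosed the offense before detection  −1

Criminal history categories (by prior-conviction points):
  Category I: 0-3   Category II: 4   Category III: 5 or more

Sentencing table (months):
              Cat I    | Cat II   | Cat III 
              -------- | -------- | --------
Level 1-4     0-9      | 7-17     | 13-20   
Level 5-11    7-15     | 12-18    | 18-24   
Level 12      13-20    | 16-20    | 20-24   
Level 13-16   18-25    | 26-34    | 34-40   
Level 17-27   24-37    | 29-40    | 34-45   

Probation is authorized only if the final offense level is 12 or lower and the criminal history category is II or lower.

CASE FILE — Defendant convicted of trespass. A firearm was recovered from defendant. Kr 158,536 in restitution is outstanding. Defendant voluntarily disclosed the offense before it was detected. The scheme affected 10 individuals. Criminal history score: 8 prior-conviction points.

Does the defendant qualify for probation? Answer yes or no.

Base offense level for trespass: 19.
S1 applies (level before this adjustment is 19 ≥ 11, so +4): 19 + 4 = 23.
S2 applies: 23 + 2 = 25.
S3 applies: 25 + 1 = 26.
S5 applies: 26 − 1 = 25.
Final offense level: 25.
Criminal history: 8 prior points → Category III (5+).
Level 25 falls in the 17-27 band.
Grid: Level 17-27 × Category III = 34-45 months.
Probation check: level 25 > 12 and category III > II → not eligible.

No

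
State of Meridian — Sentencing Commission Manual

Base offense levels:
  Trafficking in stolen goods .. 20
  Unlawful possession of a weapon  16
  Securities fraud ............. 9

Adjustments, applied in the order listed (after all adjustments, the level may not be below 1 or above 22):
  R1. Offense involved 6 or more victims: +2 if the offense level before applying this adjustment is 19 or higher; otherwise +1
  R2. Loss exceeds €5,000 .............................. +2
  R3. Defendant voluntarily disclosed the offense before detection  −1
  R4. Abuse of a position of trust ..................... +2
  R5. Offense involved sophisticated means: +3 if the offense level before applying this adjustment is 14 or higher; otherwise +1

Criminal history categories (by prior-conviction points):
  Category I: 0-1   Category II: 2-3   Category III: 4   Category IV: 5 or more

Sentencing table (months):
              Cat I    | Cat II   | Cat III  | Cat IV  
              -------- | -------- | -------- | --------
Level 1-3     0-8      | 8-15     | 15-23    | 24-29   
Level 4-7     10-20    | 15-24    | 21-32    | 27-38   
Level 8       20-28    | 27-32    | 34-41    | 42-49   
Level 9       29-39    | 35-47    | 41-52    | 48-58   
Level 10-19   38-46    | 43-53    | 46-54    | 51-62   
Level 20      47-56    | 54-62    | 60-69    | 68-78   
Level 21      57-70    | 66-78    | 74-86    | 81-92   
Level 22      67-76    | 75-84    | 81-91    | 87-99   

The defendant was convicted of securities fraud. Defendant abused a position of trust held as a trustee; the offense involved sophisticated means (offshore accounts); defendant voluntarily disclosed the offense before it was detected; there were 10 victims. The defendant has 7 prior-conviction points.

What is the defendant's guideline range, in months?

Base offense level for securities fraud: 9.
R1 applies (level before this adjustment is 9 < 19, so +1): 9 + 1 = 10.
R2 does not apply.
R3 applies: 10 − 1 = 9.
R4 applies: 9 + 2 = 11.
R5 applies (level before this adjustment is 11 < 14, so +1): 11 + 1 = 12.
Final offense level: 12.
Criminal history: 7 prior points → Category IV (5+).
Level 12 falls in the 10-19 band.
Grid: Level 10-19 × Category IV = 51-62 months.

51-62 months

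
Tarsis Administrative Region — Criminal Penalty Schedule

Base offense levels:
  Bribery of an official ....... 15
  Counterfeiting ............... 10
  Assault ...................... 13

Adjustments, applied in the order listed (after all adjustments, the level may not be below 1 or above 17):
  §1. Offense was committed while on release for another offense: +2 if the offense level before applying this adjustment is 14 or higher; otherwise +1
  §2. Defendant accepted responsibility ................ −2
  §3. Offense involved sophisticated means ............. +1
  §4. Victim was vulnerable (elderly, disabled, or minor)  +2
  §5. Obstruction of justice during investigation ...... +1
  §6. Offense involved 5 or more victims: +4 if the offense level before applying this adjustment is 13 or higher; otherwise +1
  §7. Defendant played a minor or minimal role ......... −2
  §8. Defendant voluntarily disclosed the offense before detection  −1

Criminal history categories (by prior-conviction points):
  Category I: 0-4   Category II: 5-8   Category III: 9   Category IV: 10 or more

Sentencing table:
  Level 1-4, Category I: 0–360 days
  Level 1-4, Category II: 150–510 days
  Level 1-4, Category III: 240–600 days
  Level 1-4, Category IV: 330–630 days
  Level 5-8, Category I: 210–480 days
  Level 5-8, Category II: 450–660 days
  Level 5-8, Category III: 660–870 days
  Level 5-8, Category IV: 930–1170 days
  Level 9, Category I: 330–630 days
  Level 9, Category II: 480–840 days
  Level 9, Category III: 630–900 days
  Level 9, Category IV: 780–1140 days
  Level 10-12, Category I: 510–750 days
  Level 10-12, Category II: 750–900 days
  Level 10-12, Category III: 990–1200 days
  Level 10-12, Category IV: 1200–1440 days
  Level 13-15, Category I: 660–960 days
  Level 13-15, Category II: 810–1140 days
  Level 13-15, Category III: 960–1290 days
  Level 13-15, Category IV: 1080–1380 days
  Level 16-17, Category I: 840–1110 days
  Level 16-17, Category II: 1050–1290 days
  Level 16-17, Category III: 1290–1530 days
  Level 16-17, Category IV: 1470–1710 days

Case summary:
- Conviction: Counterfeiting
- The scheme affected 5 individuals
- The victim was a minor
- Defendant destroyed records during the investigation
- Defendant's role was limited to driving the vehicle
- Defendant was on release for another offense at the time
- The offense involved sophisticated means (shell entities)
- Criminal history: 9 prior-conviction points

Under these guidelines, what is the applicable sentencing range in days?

Base offense level for counterfeiting: 10.
§1 applies (level before this adjustment is 10 < 14, so +1): 10 + 1 = 11.
§2 does not apply.
§3 applies: 11 + 1 = 12.
§4 applies: 12 + 2 = 14.
§5 applies: 14 + 1 = 15.
§6 applies (level before this adjustment is 15 ≥ 13, so +4): 15 + 4 = 19.
§7 applies: 19 − 2 = 17.
§8 does not apply.
Final offense level: 17.
Criminal history: 9 prior points → Category III (9).
Level 17 falls in the 16-17 band.
Grid: Level 16-17 × Category III = 1290-1530 days.

1290-1530 days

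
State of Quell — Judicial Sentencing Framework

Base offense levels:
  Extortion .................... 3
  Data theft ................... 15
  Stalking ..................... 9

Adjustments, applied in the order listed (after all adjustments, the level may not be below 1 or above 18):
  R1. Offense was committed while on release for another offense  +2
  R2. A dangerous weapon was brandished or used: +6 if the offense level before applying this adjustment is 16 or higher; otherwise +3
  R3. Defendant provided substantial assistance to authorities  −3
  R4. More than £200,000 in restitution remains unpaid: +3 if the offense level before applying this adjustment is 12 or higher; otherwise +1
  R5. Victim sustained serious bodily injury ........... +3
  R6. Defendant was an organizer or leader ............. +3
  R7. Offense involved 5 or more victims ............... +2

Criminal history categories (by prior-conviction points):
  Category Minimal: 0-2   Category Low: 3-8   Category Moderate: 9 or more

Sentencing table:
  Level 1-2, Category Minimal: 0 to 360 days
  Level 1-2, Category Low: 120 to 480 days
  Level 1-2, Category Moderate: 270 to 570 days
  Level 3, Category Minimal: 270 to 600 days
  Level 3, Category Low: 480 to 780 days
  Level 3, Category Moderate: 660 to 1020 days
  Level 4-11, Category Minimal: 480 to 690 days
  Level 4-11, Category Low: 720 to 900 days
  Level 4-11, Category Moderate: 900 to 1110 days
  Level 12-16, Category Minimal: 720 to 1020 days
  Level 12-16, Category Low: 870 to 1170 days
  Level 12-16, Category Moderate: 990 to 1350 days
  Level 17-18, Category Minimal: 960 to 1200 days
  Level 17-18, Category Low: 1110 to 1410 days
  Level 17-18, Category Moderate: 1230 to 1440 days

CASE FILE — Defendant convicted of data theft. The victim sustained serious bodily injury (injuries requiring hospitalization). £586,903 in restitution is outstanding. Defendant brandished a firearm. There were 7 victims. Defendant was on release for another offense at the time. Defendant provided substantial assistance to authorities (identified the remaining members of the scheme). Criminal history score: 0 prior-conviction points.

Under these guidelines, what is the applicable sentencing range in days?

Base offense level for data theft: 15.
R1 applies: 15 + 2 = 17.
R2 applies (level before this adjustment is 17 ≥ 16, so +6): 17 + 6 = 23.
R3 applies: 23 − 3 = 20.
R4 applies (level before this adjustment is 20 ≥ 12, so +3): 20 + 3 = 23.
R5 applies: 23 + 3 = 26.
R7 applies: 26 + 2 = 28.
Level 28 exceeds the maximum of 18; capped at 18.
Final offense level: 18.
Criminal history: 0 prior points → Category Minimal (0-2).
Level 18 falls in the 17-18 band.
Grid: Level 17-18 × Category Minimal = 960-1200 days.

960-1200 days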